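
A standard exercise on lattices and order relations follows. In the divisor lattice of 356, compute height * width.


Height = length of longest chain minus 1; width = size of largest antichain.
A maximum chain: 1 | 89 | 178 | 356  (height 3).
A maximum antichain: {2, 89}  (width 2).
Product = 3 * 2 = 6


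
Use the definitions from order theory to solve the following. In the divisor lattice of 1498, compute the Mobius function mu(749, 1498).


In a divisor lattice, mu(a,b) = mu(b/a) where mu is the classical Mobius function.
b/a = 1498/749 = 2
Prime factorization of 2: primes [2]
2 is squarefree with 1 prime factor(s), so mu(2) = (-1)^1 = -1


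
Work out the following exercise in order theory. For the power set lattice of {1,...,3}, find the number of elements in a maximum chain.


A chain is a totally ordered subset; we count the number of elements in a maximum chain.
Compute, for each element x, the size of the longest chain ending at x:
  {}: 1
  {1}: 2
  {2}: 2
  {3}: 2
  {1,2}: 3
  {1,3}: 3
  ...
A maximum chain: {} < {1} < {1,2} < {1,2,3}
Number of elements in the longest chain: 4


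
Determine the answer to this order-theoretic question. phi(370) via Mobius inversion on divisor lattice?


phi(n) = n * prod_{p|n} (1 - 1/p).
Prime divisors of 370: [2, 5, 37]
phi(370) = 370 * (1 - 1/2) * (1 - 1/5) * (1 - 1/37)
phi(370) = 144


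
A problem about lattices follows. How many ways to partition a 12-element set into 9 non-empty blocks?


S(n,k) = k*S(n-1,k) + S(n-1,k-1).
S(11,9) = 1155, S(11,8) = 11880
S(12,9) = 9*1155 + 11880 = 10395 + 11880
S(12,9) = 22275


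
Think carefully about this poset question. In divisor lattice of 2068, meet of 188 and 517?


In a divisor lattice, meet = gcd (greatest common divisor).
By Euclidean algorithm or factoring: gcd(188,517) = 47


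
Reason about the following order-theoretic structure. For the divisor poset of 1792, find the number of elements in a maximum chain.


A chain is a totally ordered subset; we count the number of elements in a maximum chain.
Compute, for each element x, the size of the longest chain ending at x:
  1: 1
  2: 2
  7: 2
  4: 3
  8: 4
  14: 3
  ...
A maximum chain: 1 < 2 < 4 < 8 < 16 < 32 < 64 < 128 < 256 < 1792
Number of elements in the longest chain: 10


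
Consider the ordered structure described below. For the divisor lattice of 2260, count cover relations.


A cover relation a -< b holds when a < b with no c strictly between.
Cover relations:
  1 -< 2
  1 -< 5
  1 -< 113
  2 -< 4
  2 -< 10
  2 -< 226
  4 -< 20
  4 -< 452
  ...12 more
Total: 20


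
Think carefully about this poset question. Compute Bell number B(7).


B(n) = number of set partitions of an n-element set.
B(n) satisfies the recurrence: B(n+1) = sum_k C(n,k)*B(k).
B(7) = 877


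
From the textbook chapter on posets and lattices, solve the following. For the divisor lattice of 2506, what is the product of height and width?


Height = length of longest chain minus 1; width = size of largest antichain.
A maximum chain: 1 | 179 | 1253 | 2506  (height 3).
A maximum antichain: {2, 7, 179}  (width 3).
Product = 3 * 3 = 9


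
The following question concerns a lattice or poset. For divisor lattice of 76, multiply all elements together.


Divisors of 76: [1, 2, 4, 19, 38, 76]
Product = n^(d(n)/2) = 76^(6/2)
Product = 438976


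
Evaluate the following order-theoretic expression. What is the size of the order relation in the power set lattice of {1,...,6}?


The order relation is {(a,b) : a <= b}, reflexive so it includes (a,a).
Examples: ({},{}), ({},{1,2}), ({},{1,2,3}), ({},{1,2,3,4}), ({},{1,2,3,4,5}), ...
Total ordered pairs: 729


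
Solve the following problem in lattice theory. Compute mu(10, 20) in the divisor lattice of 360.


In a divisor lattice, mu(a,b) = mu(b/a) where mu is the classical Mobius function.
b/a = 20/10 = 2
Prime factorization of 2: primes [2]
2 is squarefree with 1 prime factor(s), so mu(2) = (-1)^1 = -1


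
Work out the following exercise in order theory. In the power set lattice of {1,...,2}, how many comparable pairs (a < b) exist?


A comparable pair {a,b} has a < b or b < a in the order.
Count unordered pairs where one element is strictly below the other.
Examples: {{},{1}}, {{},{2}}, {{},{1,2}}, {{1},{1,2}}, ...
Total comparable pairs: 5


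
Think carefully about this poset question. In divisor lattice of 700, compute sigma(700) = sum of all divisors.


sigma(n) = sum of divisors.
Divisors of 700: [1, 2, 4, 5, 7, 10, 14, 20, 25, 28, 35, 50, 70, 100, 140, 175, 350, 700]
Sum = 1736


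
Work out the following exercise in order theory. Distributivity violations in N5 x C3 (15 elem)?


Distributive law: a ^ (b v c) = (a ^ b) v (a ^ c).
Check all 15^3 = 3375 ordered triples (a,b,c).
  e.g. a=(b,0), b=(a,0), c=(c,0): lhs=(b,0) != rhs=(a,0)
  e.g. a=(b,0), b=(a,0), c=(c,1): lhs=(b,0) != rhs=(a,0)
Total violating triples: 54


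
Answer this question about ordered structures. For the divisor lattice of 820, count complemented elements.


An element a is complemented if some b has a meet b = bottom, a join b = top.
a is complemented iff gcd(a, n/a)=1, i.e. a is a unitary divisor of 820.
Complemented elements: 1, 4, 5, 20, 41, 164, ... (2 more)
Count: 8


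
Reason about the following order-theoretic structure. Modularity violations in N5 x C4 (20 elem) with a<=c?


Modular law: if a <= c then a v (b ^ c) = (a v b) ^ c.
Check all triples (a,b,c) with a <= c among 20 elements.
  e.g. a=(a,0), b=(c,0), c=(b,0): lhs=(a,0) != rhs=(b,0)
  e.g. a=(a,0), b=(c,1), c=(b,0): lhs=(a,0) != rhs=(b,0)
Total violating triples: 40


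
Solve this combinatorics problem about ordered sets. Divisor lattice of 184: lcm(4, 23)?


Join=lcm.
gcd(4,23)=1
lcm=92


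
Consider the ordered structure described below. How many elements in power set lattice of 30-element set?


Power set = 2^n.
2^30 = 1073741824


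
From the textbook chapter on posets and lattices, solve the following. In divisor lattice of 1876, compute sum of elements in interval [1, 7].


Interval [1,7] in divisors of 1876: [1, 7]
Sum = 8


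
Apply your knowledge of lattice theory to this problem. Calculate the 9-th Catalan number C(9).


C(n) = C(2n, n) / (n+1).
C(18, 9) = 48620
C(9) = 48620 / 10 = 4862


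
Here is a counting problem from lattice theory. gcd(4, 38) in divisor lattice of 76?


Meet=gcd.
gcd(4,38)=2


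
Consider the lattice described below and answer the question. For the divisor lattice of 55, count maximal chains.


A maximal chain goes from the minimum element to a maximal element via cover relations.
Counting all min-to-max paths in the cover graph.
Total maximal chains: 2


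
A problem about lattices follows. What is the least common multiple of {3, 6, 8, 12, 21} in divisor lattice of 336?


In a divisor lattice, join = lcm (least common multiple).
Compute lcm iteratively: start with first element, then lcm(current, next).
Elements: [3, 6, 8, 12, 21]
lcm(3,6) = 6
lcm(6,8) = 24
lcm(24,12) = 24
lcm(24,21) = 168
Final lcm = 168


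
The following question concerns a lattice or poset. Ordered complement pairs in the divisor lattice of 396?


Complement pair (a,b): a meet b = bottom, a join b = top.
Here: gcd(a,b)=1 and lcm(a,b)=396, i.e. a*b=396 with a,b coprime.
Pairs found: (1,396), (4,99), (9,44), (11,36), ... (4 more)
Total ordered pairs: 8


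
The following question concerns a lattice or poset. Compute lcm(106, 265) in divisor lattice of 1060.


In a divisor lattice, join = lcm (least common multiple).
gcd(106,265) = 53
lcm(106,265) = 106*265/gcd = 28090/53 = 530


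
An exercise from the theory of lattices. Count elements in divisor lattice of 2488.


Divisors of 2488: [1, 2, 4, 8, 311, 622, 1244, 2488]
Count: 8


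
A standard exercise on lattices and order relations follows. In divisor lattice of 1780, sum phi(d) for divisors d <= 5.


Divisors of 1780 up to 5: [1, 2, 4, 5]
phi values: [1, 1, 2, 4]
Sum = 8


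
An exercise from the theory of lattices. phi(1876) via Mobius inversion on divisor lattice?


phi(n) = n * prod_{p|n} (1 - 1/p).
Prime divisors of 1876: [2, 7, 67]
phi(1876) = 1876 * (1 - 1/2) * (1 - 1/7) * (1 - 1/67)
phi(1876) = 792


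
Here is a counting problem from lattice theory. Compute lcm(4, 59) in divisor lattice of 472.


In a divisor lattice, join = lcm (least common multiple).
gcd(4,59) = 1
lcm(4,59) = 4*59/gcd = 236/1 = 236


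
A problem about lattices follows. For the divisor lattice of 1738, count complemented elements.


An element a is complemented if some b has a meet b = bottom, a join b = top.
a is complemented iff gcd(a, n/a)=1, i.e. a is a unitary divisor of 1738.
Complemented elements: 1, 2, 11, 22, 79, 158, ... (2 more)
Count: 8


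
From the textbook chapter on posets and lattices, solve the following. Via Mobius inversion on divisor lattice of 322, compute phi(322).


phi(n) = n * prod_{p|n} (1 - 1/p).
Prime divisors of 322: [2, 7, 23]
phi(322) = 322 * (1 - 1/2) * (1 - 1/7) * (1 - 1/23)
phi(322) = 132


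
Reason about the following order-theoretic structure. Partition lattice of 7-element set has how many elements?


B(n) = number of set partitions of an n-element set.
B(n) satisfies the recurrence: B(n+1) = sum_k C(n,k)*B(k).
B(7) = 877


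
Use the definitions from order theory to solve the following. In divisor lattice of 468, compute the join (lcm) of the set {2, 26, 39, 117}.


In a divisor lattice, join = lcm (least common multiple).
Compute lcm iteratively: start with first element, then lcm(current, next).
Elements: [2, 26, 39, 117]
lcm(2,26) = 26
lcm(26,39) = 78
lcm(78,117) = 234
Final lcm = 234


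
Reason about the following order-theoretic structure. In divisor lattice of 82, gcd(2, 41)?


Meet=gcd.
gcd(2,41)=1


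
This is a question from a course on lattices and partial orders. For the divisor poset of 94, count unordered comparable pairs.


A comparable pair {a,b} has a < b or b < a in the order.
Count unordered pairs where one element is strictly below the other.
Examples: {1,2}, {1,47}, {1,94}, {2,94}, ...
Total comparable pairs: 5


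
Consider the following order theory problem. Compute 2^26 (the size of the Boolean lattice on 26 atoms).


Power set = 2^n.
2^26 = 67108864


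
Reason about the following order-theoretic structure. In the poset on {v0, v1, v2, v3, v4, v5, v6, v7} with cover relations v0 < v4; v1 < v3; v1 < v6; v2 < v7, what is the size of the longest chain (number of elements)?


A chain is a totally ordered subset; we count the number of elements in a maximum chain.
Compute, for each element x, the size of the longest chain ending at x:
  v0: 1
  v1: 1
  v2: 1
  v5: 1
  v3: 2
  v4: 2
  ...
A maximum chain: v1 < v3
Number of elements in the longest chain: 2


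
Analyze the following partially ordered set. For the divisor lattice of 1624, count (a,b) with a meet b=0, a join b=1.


Complement pair (a,b): a meet b = bottom, a join b = top.
Here: gcd(a,b)=1 and lcm(a,b)=1624, i.e. a*b=1624 with a,b coprime.
Pairs found: (1,1624), (7,232), (8,203), (29,56), ... (4 more)
Total ordered pairs: 8


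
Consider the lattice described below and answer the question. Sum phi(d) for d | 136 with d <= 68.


Divisors of 136 up to 68: [1, 2, 4, 8, 17, 34, 68]
phi values: [1, 1, 2, 4, 16, 16, 32]
Sum = 72


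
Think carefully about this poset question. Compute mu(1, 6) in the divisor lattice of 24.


In a divisor lattice, mu(a,b) = mu(b/a) where mu is the classical Mobius function.
b/a = 6/1 = 6
Prime factorization of 6: primes [2, 3]
6 is squarefree with 2 prime factor(s), so mu(6) = (-1)^2 = 1


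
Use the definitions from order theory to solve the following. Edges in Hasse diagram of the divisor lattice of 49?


A cover relation a -< b holds when a < b with no c strictly between.
Cover relations:
  1 -< 7
  7 -< 49
Total: 2


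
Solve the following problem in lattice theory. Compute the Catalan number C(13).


C(n) = C(2n, n) / (n+1).
C(26, 13) = 10400600
C(13) = 10400600 / 14 = 742900


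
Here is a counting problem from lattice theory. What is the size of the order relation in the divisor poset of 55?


The order relation is {(a,b) : a <= b}, reflexive so it includes (a,a).
Examples: (1,1), (1,11), (1,5), (1,55), (11,11), ...
Total ordered pairs: 9


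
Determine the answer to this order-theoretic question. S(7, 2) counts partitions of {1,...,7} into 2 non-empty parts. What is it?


S(n,k) = k*S(n-1,k) + S(n-1,k-1).
S(6,2) = 31, S(6,1) = 1
S(7,2) = 2*31 + 1 = 62 + 1
S(7,2) = 63


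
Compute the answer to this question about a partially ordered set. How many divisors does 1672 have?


Divisors of 1672: [1, 2, 4, 8, 11, 19, 22, 38, 44, 76, 88, 152, 209, 418, 836, 1672]
Count: 16


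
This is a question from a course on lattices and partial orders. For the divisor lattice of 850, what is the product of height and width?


Height = length of longest chain minus 1; width = size of largest antichain.
A maximum chain: 1 | 17 | 85 | 425 | 850  (height 4).
A maximum antichain: {10, 25, 34, 85}  (width 4).
Product = 4 * 4 = 16


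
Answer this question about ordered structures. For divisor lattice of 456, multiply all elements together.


Divisors of 456: [1, 2, 3, 4, 6, 8, 12, 19, 24, 38, 57, 76, 114, 152, 228, 456]
Product = n^(d(n)/2) = 456^(16/2)
Product = 1869471037565976969216


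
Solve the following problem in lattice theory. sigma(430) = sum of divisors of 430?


sigma(n) = sum of divisors.
Divisors of 430: [1, 2, 5, 10, 43, 86, 215, 430]
Sum = 792


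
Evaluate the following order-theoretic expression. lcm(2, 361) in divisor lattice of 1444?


Join=lcm.
gcd(2,361)=1
lcm=722


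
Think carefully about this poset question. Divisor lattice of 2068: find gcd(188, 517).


In a divisor lattice, meet = gcd (greatest common divisor).
By Euclidean algorithm or factoring: gcd(188,517) = 47


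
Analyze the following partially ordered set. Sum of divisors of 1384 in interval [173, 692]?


Interval [173,692] in divisors of 1384: [173, 346, 692]
Sum = 1211


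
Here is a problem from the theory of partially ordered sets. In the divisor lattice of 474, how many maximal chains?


A maximal chain goes from the minimum element to a maximal element via cover relations.
Counting all min-to-max paths in the cover graph.
Total maximal chains: 6


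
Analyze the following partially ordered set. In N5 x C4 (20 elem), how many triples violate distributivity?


Distributive law: a ^ (b v c) = (a ^ b) v (a ^ c).
Check all 20^3 = 8000 ordered triples (a,b,c).
  e.g. a=(b,0), b=(a,0), c=(c,0): lhs=(b,0) != rhs=(a,0)
  e.g. a=(b,0), b=(a,0), c=(c,1): lhs=(b,0) != rhs=(a,0)
Total violating triples: 128


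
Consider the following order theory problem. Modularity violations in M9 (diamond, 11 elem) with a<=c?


Modular law: if a <= c then a v (b ^ c) = (a v b) ^ c.
Check all triples (a,b,c) with a <= c among 11 elements.
This lattice is modular (diamonds M_m and their chain-products are modular).
Total violating triples: 0


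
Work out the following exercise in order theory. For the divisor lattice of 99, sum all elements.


sigma(n) = sum of divisors.
Divisors of 99: [1, 3, 9, 11, 33, 99]
Sum = 156


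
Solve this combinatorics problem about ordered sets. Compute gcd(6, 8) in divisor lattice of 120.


In a divisor lattice, meet = gcd (greatest common divisor).
By Euclidean algorithm or factoring: gcd(6,8) = 2


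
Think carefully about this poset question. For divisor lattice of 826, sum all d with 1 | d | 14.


Interval [1,14] in divisors of 826: [1, 2, 7, 14]
Sum = 24


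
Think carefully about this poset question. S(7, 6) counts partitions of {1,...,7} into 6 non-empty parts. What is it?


S(n,k) = k*S(n-1,k) + S(n-1,k-1).
S(6,6) = 1, S(6,5) = 15
S(7,6) = 6*1 + 15 = 6 + 15
S(7,6) = 21


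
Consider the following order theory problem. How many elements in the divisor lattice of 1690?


Divisors of 1690: [1, 2, 5, 10, 13, 26, 65, 130, 169, 338, 845, 1690]
Count: 12


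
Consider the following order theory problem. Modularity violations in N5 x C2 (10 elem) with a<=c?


Modular law: if a <= c then a v (b ^ c) = (a v b) ^ c.
Check all triples (a,b,c) with a <= c among 10 elements.
  e.g. a=(a,0), b=(c,0), c=(b,0): lhs=(a,0) != rhs=(b,0)
  e.g. a=(a,0), b=(c,1), c=(b,0): lhs=(a,0) != rhs=(b,0)
Total violating triples: 6


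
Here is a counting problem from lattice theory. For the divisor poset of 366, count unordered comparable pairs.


A comparable pair {a,b} has a < b or b < a in the order.
Count unordered pairs where one element is strictly below the other.
Examples: {1,2}, {1,3}, {1,6}, {1,61}, ...
Total comparable pairs: 19


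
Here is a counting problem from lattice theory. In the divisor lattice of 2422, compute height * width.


Height = length of longest chain minus 1; width = size of largest antichain.
A maximum chain: 1 | 173 | 1211 | 2422  (height 3).
A maximum antichain: {2, 7, 173}  (width 3).
Product = 3 * 3 = 9


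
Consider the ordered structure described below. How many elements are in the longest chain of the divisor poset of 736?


A chain is a totally ordered subset; we count the number of elements in a maximum chain.
Compute, for each element x, the size of the longest chain ending at x:
  1: 1
  2: 2
  23: 2
  4: 3
  8: 4
  46: 3
  ...
A maximum chain: 1 < 2 < 4 < 8 < 16 < 32 < 736
Number of elements in the longest chain: 7


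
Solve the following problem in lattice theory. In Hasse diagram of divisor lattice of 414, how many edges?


A cover relation a -< b holds when a < b with no c strictly between.
Cover relations:
  1 -< 2
  1 -< 3
  1 -< 23
  2 -< 6
  2 -< 46
  3 -< 6
  3 -< 9
  3 -< 69
  ...12 more
Total: 20


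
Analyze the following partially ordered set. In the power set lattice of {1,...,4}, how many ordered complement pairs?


Complement pair (a,b): a meet b = bottom, a join b = top.
Here: A intersect B = {} and A union B = {1,...,4}.
Pairs found: ({},{1,2,3,4}), ({1},{2,3,4}), ({2},{1,3,4}), ({3},{1,2,4}), ... (12 more)
Total ordered pairs: 16


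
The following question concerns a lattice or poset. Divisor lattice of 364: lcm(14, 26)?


Join=lcm.
gcd(14,26)=2
lcm=182


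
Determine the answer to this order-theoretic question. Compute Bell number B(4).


B(n) = number of set partitions of an n-element set.
B(n) satisfies the recurrence: B(n+1) = sum_k C(n,k)*B(k).
B(4) = 15


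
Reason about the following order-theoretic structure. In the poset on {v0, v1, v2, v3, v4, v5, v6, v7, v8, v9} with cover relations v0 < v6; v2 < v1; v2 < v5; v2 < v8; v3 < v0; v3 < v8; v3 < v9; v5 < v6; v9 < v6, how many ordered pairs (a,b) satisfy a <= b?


The order relation is {(a,b) : a <= b}, reflexive so it includes (a,a).
Examples: (v0,v0), (v0,v6), (v1,v1), (v2,v1), (v2,v2), ...
Total ordered pairs: 21


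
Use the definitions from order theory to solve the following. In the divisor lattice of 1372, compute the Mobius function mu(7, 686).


In a divisor lattice, mu(a,b) = mu(b/a) where mu is the classical Mobius function.
b/a = 686/7 = 98
Prime factorization of 98: primes [2, 7]
98 is not squarefree, so mu(98) = 0


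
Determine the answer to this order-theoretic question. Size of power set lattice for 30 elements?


Power set = 2^n.
2^30 = 1073741824


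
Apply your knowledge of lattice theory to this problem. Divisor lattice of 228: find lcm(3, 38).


In a divisor lattice, join = lcm (least common multiple).
gcd(3,38) = 1
lcm(3,38) = 3*38/gcd = 114/1 = 114


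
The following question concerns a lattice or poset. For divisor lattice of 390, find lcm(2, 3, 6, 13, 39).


In a divisor lattice, join = lcm (least common multiple).
Compute lcm iteratively: start with first element, then lcm(current, next).
Elements: [2, 3, 6, 13, 39]
lcm(2,3) = 6
lcm(6,6) = 6
lcm(6,13) = 78
lcm(78,39) = 78
Final lcm = 78


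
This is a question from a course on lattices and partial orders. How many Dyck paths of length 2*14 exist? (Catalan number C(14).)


C(n) = C(2n, n) / (n+1).
C(28, 14) = 40116600
C(14) = 40116600 / 15 = 2674440


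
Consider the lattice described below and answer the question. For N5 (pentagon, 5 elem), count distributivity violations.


Distributive law: a ^ (b v c) = (a ^ b) v (a ^ c).
Check all 5^3 = 125 ordered triples (a,b,c).
  e.g. a=b, b=a, c=c: lhs=b != rhs=a
  e.g. a=b, b=c, c=a: lhs=b != rhs=a
Total violating triples: 2


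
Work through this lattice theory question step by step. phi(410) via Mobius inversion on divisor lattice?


phi(n) = n * prod_{p|n} (1 - 1/p).
Prime divisors of 410: [2, 5, 41]
phi(410) = 410 * (1 - 1/2) * (1 - 1/5) * (1 - 1/41)
phi(410) = 160


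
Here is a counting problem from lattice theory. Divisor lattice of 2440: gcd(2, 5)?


Meet=gcd.
gcd(2,5)=1


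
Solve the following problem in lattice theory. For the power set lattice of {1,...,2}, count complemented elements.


An element a is complemented if some b has a meet b = bottom, a join b = top.
every subset A has complement S\A, so all elements are complemented.
Complemented elements: {}, {1}, {2}, {1,2}
Count: 4


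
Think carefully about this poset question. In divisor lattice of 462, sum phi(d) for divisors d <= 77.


Divisors of 462 up to 77: [1, 2, 3, 6, 7, 11, 14, 21, 22, 33, 42, 66, 77]
phi values: [1, 1, 2, 2, 6, 10, 6, 12, 10, 20, 12, 20, 60]
Sum = 162


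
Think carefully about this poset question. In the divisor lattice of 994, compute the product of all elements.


Divisors of 994: [1, 2, 7, 14, 71, 142, 497, 994]
Product = n^(d(n)/2) = 994^(8/2)
Product = 976215137296


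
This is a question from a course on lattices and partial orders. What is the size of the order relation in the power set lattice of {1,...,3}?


The order relation is {(a,b) : a <= b}, reflexive so it includes (a,a).
Examples: ({},{}), ({},{1,2}), ({},{1,2,3}), ({},{1,3}), ({},{1}), ...
Total ordered pairs: 27


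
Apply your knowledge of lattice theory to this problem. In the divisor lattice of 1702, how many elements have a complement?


An element a is complemented if some b has a meet b = bottom, a join b = top.
a is complemented iff gcd(a, n/a)=1, i.e. a is a unitary divisor of 1702.
Complemented elements: 1, 2, 23, 37, 46, 74, ... (2 more)
Count: 8


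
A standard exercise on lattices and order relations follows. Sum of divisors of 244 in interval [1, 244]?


Interval [1,244] in divisors of 244: [1, 2, 4, 61, 122, 244]
Sum = 434


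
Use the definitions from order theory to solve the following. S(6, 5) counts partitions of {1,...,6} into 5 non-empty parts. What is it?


S(n,k) = k*S(n-1,k) + S(n-1,k-1).
S(5,5) = 1, S(5,4) = 10
S(6,5) = 5*1 + 10 = 5 + 10
S(6,5) = 15


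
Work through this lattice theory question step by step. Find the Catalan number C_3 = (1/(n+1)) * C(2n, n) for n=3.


C(n) = C(2n, n) / (n+1).
C(6, 3) = 20
C(3) = 20 / 4 = 5


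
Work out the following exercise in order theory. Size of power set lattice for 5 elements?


Power set = 2^n.
2^5 = 32


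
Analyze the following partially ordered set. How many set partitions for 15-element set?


B(n) = number of set partitions of an n-element set.
B(n) satisfies the recurrence: B(n+1) = sum_k C(n,k)*B(k).
B(15) = 1382958545


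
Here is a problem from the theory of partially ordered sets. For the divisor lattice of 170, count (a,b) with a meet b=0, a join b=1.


Complement pair (a,b): a meet b = bottom, a join b = top.
Here: gcd(a,b)=1 and lcm(a,b)=170, i.e. a*b=170 with a,b coprime.
Pairs found: (1,170), (2,85), (5,34), (10,17), ... (4 more)
Total ordered pairs: 8


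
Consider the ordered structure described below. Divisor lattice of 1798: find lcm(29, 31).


In a divisor lattice, join = lcm (least common multiple).
gcd(29,31) = 1
lcm(29,31) = 29*31/gcd = 899/1 = 899


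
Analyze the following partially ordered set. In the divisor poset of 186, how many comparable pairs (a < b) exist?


A comparable pair {a,b} has a < b or b < a in the order.
Count unordered pairs where one element is strictly below the other.
Examples: {1,2}, {1,3}, {1,6}, {1,31}, ...
Total comparable pairs: 19


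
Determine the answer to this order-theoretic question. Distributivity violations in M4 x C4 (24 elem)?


Distributive law: a ^ (b v c) = (a ^ b) v (a ^ c).
Check all 24^3 = 13824 ordered triples (a,b,c).
  e.g. a=(a1,0), b=(a2,0), c=(a3,0): lhs=(a1,0) != rhs=(0,0)
  e.g. a=(a1,0), b=(a2,0), c=(a3,1): lhs=(a1,0) != rhs=(0,0)
Total violating triples: 1536


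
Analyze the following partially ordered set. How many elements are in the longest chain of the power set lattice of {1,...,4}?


A chain is a totally ordered subset; we count the number of elements in a maximum chain.
Compute, for each element x, the size of the longest chain ending at x:
  {}: 1
  {1}: 2
  {2}: 2
  {3}: 2
  {4}: 2
  {1,2}: 3
  ...
A maximum chain: {} < {1} < {1,2} < {1,2,3} < {1,2,3,4}
Number of elements in the longest chain: 5


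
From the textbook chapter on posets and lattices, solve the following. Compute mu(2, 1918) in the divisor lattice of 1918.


In a divisor lattice, mu(a,b) = mu(b/a) where mu is the classical Mobius function.
b/a = 1918/2 = 959
Prime factorization of 959: primes [7, 137]
959 is squarefree with 2 prime factor(s), so mu(959) = (-1)^2 = 1


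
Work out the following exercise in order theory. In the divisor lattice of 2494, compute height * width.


Height = length of longest chain minus 1; width = size of largest antichain.
A maximum chain: 1 | 43 | 1247 | 2494  (height 3).
A maximum antichain: {2, 29, 43}  (width 3).
Product = 3 * 3 = 9


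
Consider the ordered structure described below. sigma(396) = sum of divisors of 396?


sigma(n) = sum of divisors.
Divisors of 396: [1, 2, 3, 4, 6, 9, 11, 12, 18, 22, 33, 36, 44, 66, 99, 132, 198, 396]
Sum = 1092


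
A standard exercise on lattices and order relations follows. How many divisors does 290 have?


Divisors of 290: [1, 2, 5, 10, 29, 58, 145, 290]
Count: 8


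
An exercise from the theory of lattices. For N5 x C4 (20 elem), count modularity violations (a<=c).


Modular law: if a <= c then a v (b ^ c) = (a v b) ^ c.
Check all triples (a,b,c) with a <= c among 20 elements.
  e.g. a=(a,0), b=(c,0), c=(b,0): lhs=(a,0) != rhs=(b,0)
  e.g. a=(a,0), b=(c,1), c=(b,0): lhs=(a,0) != rhs=(b,0)
Total violating triples: 40


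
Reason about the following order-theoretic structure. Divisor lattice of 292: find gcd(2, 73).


In a divisor lattice, meet = gcd (greatest common divisor).
By Euclidean algorithm or factoring: gcd(2,73) = 1


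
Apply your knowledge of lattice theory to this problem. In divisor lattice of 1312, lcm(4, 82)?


Join=lcm.
gcd(4,82)=2
lcm=164


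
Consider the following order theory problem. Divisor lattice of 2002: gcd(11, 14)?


Meet=gcd.
gcd(11,14)=1


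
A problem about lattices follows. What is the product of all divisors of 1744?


Divisors of 1744: [1, 2, 4, 8, 16, 109, 218, 436, 872, 1744]
Product = n^(d(n)/2) = 1744^(10/2)
Product = 16133641521332224


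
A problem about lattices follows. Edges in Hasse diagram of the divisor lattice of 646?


A cover relation a -< b holds when a < b with no c strictly between.
Cover relations:
  1 -< 2
  1 -< 17
  1 -< 19
  2 -< 34
  2 -< 38
  17 -< 34
  17 -< 323
  19 -< 38
  ...4 more
Total: 12


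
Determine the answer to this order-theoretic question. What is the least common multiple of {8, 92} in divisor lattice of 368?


In a divisor lattice, join = lcm (least common multiple).
Compute lcm iteratively: start with first element, then lcm(current, next).
Elements: [8, 92]
lcm(8,92) = 184
Final lcm = 184


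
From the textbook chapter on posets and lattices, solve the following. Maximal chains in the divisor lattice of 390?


A maximal chain goes from the minimum element to a maximal element via cover relations.
Counting all min-to-max paths in the cover graph.
Total maximal chains: 24


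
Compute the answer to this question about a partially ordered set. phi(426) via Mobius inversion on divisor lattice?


phi(n) = n * prod_{p|n} (1 - 1/p).
Prime divisors of 426: [2, 3, 71]
phi(426) = 426 * (1 - 1/2) * (1 - 1/3) * (1 - 1/71)
phi(426) = 140


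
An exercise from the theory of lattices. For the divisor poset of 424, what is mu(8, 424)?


In a divisor lattice, mu(a,b) = mu(b/a) where mu is the classical Mobius function.
b/a = 424/8 = 53
Prime factorization of 53: primes [53]
53 is squarefree with 1 prime factor(s), so mu(53) = (-1)^1 = -1


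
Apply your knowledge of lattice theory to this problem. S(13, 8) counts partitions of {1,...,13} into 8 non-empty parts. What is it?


S(n,k) = k*S(n-1,k) + S(n-1,k-1).
S(12,8) = 159027, S(12,7) = 627396
S(13,8) = 8*159027 + 627396 = 1272216 + 627396
S(13,8) = 1899612


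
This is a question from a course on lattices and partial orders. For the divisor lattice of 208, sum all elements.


sigma(n) = sum of divisors.
Divisors of 208: [1, 2, 4, 8, 13, 16, 26, 52, 104, 208]
Sum = 434


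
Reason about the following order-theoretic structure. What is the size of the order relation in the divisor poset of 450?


The order relation is {(a,b) : a <= b}, reflexive so it includes (a,a).
Examples: (1,1), (1,10), (1,15), (1,150), (1,18), ...
Total ordered pairs: 108


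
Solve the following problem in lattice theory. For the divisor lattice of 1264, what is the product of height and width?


Height = length of longest chain minus 1; width = size of largest antichain.
A maximum chain: 1 | 79 | 158 | 316 | 632 | 1264  (height 5).
A maximum antichain: {2, 79}  (width 2).
Product = 5 * 2 = 10


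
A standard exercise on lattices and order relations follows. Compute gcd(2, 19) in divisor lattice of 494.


In a divisor lattice, meet = gcd (greatest common divisor).
By Euclidean algorithm or factoring: gcd(2,19) = 1


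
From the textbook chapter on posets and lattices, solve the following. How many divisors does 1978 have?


Divisors of 1978: [1, 2, 23, 43, 46, 86, 989, 1978]
Count: 8


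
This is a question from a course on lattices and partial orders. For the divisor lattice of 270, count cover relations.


A cover relation a -< b holds when a < b with no c strictly between.
Cover relations:
  1 -< 2
  1 -< 3
  1 -< 5
  2 -< 6
  2 -< 10
  3 -< 6
  3 -< 9
  3 -< 15
  ...20 more
Total: 28


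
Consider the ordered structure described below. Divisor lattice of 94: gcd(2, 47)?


Meet=gcd.
gcd(2,47)=1


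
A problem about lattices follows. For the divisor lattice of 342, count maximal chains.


A maximal chain goes from the minimum element to a maximal element via cover relations.
Counting all min-to-max paths in the cover graph.
Total maximal chains: 12


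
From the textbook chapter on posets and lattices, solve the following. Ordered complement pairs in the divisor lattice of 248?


Complement pair (a,b): a meet b = bottom, a join b = top.
Here: gcd(a,b)=1 and lcm(a,b)=248, i.e. a*b=248 with a,b coprime.
Pairs found: (1,248), (8,31), (31,8), (248,1)
Total ordered pairs: 4


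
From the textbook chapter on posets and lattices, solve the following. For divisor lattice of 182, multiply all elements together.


Divisors of 182: [1, 2, 7, 13, 14, 26, 91, 182]
Product = n^(d(n)/2) = 182^(8/2)
Product = 1097199376


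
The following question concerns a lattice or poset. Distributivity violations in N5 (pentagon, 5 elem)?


Distributive law: a ^ (b v c) = (a ^ b) v (a ^ c).
Check all 5^3 = 125 ordered triples (a,b,c).
  e.g. a=b, b=a, c=c: lhs=b != rhs=a
  e.g. a=b, b=c, c=a: lhs=b != rhs=a
Total violating triples: 2


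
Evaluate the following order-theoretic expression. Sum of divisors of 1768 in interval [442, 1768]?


Interval [442,1768] in divisors of 1768: [442, 884, 1768]
Sum = 3094


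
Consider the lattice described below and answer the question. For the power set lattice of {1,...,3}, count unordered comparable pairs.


A comparable pair {a,b} has a < b or b < a in the order.
Count unordered pairs where one element is strictly below the other.
Examples: {{},{1}}, {{},{2}}, {{},{3}}, {{},{1,2}}, ...
Total comparable pairs: 19


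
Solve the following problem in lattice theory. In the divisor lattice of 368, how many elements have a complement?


An element a is complemented if some b has a meet b = bottom, a join b = top.
a is complemented iff gcd(a, n/a)=1, i.e. a is a unitary divisor of 368.
Complemented elements: 1, 16, 23, 368
Count: 4


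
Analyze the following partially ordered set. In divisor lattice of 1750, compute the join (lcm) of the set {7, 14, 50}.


In a divisor lattice, join = lcm (least common multiple).
Compute lcm iteratively: start with first element, then lcm(current, next).
Elements: [7, 14, 50]
lcm(7,14) = 14
lcm(14,50) = 350
Final lcm = 350


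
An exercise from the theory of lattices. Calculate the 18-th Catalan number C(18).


C(n) = C(2n, n) / (n+1).
C(36, 18) = 9075135300
C(18) = 9075135300 / 19 = 477638700


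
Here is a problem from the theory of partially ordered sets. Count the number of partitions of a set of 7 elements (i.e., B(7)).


B(n) = number of set partitions of an n-element set.
B(n) satisfies the recurrence: B(n+1) = sum_k C(n,k)*B(k).
B(7) = 877


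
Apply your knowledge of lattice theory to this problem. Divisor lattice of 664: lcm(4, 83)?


Join=lcm.
gcd(4,83)=1
lcm=332


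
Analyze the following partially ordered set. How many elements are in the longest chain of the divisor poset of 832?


A chain is a totally ordered subset; we count the number of elements in a maximum chain.
Compute, for each element x, the size of the longest chain ending at x:
  1: 1
  2: 2
  13: 2
  4: 3
  8: 4
  26: 3
  ...
A maximum chain: 1 < 2 < 4 < 8 < 16 < 32 < 64 < 832
Number of elements in the longest chain: 8


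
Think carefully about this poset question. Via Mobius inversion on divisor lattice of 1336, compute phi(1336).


phi(n) = n * prod_{p|n} (1 - 1/p).
Prime divisors of 1336: [2, 167]
phi(1336) = 1336 * (1 - 1/2) * (1 - 1/167)
phi(1336) = 664


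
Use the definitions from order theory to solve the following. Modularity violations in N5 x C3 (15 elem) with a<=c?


Modular law: if a <= c then a v (b ^ c) = (a v b) ^ c.
Check all triples (a,b,c) with a <= c among 15 elements.
  e.g. a=(a,0), b=(c,0), c=(b,0): lhs=(a,0) != rhs=(b,0)
  e.g. a=(a,0), b=(c,1), c=(b,0): lhs=(a,0) != rhs=(b,0)
Total violating triples: 18


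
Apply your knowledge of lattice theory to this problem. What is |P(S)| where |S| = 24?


Power set = 2^n.
2^24 = 16777216


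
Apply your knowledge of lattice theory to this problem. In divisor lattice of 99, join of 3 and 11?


In a divisor lattice, join = lcm (least common multiple).
gcd(3,11) = 1
lcm(3,11) = 3*11/gcd = 33/1 = 33


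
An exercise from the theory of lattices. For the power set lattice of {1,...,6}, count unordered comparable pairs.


A comparable pair {a,b} has a < b or b < a in the order.
Count unordered pairs where one element is strictly below the other.
Examples: {{},{1}}, {{},{2}}, {{},{3}}, {{},{4}}, ...
Total comparable pairs: 665


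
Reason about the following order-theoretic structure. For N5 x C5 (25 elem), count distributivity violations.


Distributive law: a ^ (b v c) = (a ^ b) v (a ^ c).
Check all 25^3 = 15625 ordered triples (a,b,c).
  e.g. a=(b,0), b=(a,0), c=(c,0): lhs=(b,0) != rhs=(a,0)
  e.g. a=(b,0), b=(a,0), c=(c,1): lhs=(b,0) != rhs=(a,0)
Total violating triples: 250


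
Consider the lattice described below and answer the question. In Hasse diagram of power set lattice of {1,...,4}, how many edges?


A cover relation a -< b holds when a < b with no c strictly between.
Cover relations:
  {} -< {1}
  {} -< {2}
  {} -< {3}
  {} -< {4}
  {1} -< {1,2}
  {1} -< {1,3}
  {1} -< {1,4}
  {2} -< {1,2}
  ...24 more
Total: 32


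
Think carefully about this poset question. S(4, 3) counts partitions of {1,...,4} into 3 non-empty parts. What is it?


S(n,k) = k*S(n-1,k) + S(n-1,k-1).
S(3,3) = 1, S(3,2) = 3
S(4,3) = 3*1 + 3 = 3 + 3
S(4,3) = 6


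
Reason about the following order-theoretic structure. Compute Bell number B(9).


B(n) = number of set partitions of an n-element set.
B(n) satisfies the recurrence: B(n+1) = sum_k C(n,k)*B(k).
B(9) = 21147


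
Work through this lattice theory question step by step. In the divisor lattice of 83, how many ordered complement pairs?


Complement pair (a,b): a meet b = bottom, a join b = top.
Here: gcd(a,b)=1 and lcm(a,b)=83, i.e. a*b=83 with a,b coprime.
Pairs found: (1,83), (83,1)
Total ordered pairs: 2


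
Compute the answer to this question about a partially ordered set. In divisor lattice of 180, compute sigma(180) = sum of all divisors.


sigma(n) = sum of divisors.
Divisors of 180: [1, 2, 3, 4, 5, 6, 9, 10, 12, 15, 18, 20, 30, 36, 45, 60, 90, 180]
Sum = 546


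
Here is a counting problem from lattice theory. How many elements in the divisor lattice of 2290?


Divisors of 2290: [1, 2, 5, 10, 229, 458, 1145, 2290]
Count: 8


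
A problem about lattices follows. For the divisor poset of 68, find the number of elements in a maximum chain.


A chain is a totally ordered subset; we count the number of elements in a maximum chain.
Compute, for each element x, the size of the longest chain ending at x:
  1: 1
  2: 2
  17: 2
  4: 3
  34: 3
  68: 4
A maximum chain: 1 < 2 < 4 < 68
Number of elements in the longest chain: 4


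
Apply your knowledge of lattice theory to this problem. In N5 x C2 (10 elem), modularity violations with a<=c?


Modular law: if a <= c then a v (b ^ c) = (a v b) ^ c.
Check all triples (a,b,c) with a <= c among 10 elements.
  e.g. a=(a,0), b=(c,0), c=(b,0): lhs=(a,0) != rhs=(b,0)
  e.g. a=(a,0), b=(c,1), c=(b,0): lhs=(a,0) != rhs=(b,0)
Total violating triples: 6


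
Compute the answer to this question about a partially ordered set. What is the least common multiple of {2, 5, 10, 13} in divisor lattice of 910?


In a divisor lattice, join = lcm (least common multiple).
Compute lcm iteratively: start with first element, then lcm(current, next).
Elements: [2, 5, 10, 13]
lcm(2,5) = 10
lcm(10,10) = 10
lcm(10,13) = 130
Final lcm = 130


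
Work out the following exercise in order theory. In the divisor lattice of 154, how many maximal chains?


A maximal chain goes from the minimum element to a maximal element via cover relations.
Counting all min-to-max paths in the cover graph.
Total maximal chains: 6


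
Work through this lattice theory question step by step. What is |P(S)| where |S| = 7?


Power set = 2^n.
2^7 = 128


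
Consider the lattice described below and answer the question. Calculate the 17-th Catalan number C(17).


C(n) = C(2n, n) / (n+1).
C(34, 17) = 2333606220
C(17) = 2333606220 / 18 = 129644790


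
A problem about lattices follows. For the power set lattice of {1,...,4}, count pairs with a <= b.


The order relation is {(a,b) : a <= b}, reflexive so it includes (a,a).
Examples: ({},{}), ({},{1,2}), ({},{1,2,3}), ({},{1,2,3,4}), ({},{1,2,4}), ...
Total ordered pairs: 81


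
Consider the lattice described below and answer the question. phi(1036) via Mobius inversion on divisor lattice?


phi(n) = n * prod_{p|n} (1 - 1/p).
Prime divisors of 1036: [2, 7, 37]
phi(1036) = 1036 * (1 - 1/2) * (1 - 1/7) * (1 - 1/37)
phi(1036) = 432


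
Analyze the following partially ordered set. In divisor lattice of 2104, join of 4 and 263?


In a divisor lattice, join = lcm (least common multiple).
gcd(4,263) = 1
lcm(4,263) = 4*263/gcd = 1052/1 = 1052
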